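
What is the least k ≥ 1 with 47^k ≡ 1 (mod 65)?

4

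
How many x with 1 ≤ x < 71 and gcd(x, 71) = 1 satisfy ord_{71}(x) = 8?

φ(71) = 71 − 1 = 70 = 2 · 5 · 7.
(Z/71Z)^× is cyclic (|G| = 70); a cyclic group of order m has exactly φ(d) elements of each order d | m, and none otherwise.
Here 70 is not a multiple of 8, so there are no elements of order 8.

0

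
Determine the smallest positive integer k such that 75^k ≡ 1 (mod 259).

By Lagrange's theorem, ord_259(75) divides φ(259) = φ(7·37) = (7−1)·(37−1) = 6·36 = 216 = 2^3 · 3^3.
Divisors of 216: 1, 2, 3, 4, 6, 8, 9, 12, 18, 24, 27, 36, 54, 72, 108, 216.
Evaluate successive powers at the divisors of 216:
75^1 ≡ 75 (mod 259)
75^2 ≡ 186 (mod 259)
75^3 ≡ 223 (mod 259)
75^4 ≡ 149 (mod 259)
75^6 ≡ 1 (mod 259) ✓
Therefore the multiplicative order of 75 modulo 259 is 6.

6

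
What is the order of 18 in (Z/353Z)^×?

The order of 18 must divide φ(353) = 353 − 1 = 352 = 2^5 · 11.
Divisors of 352: 1, 2, 4, 8, 11, 16, 22, 32, 44, 88, 176, 352.
Test each divisor d:
18^1 ≡ 18 (mod 353)
18^2 ≡ 324 (mod 353)
18^4 ≡ 135 (mod 353)
18^8 ≡ 222 (mod 353)
18^11 ≡ 253 (mod 353)
18^16 ≡ 217 (mod 353)
18^22 ≡ 116 (mod 353)
18^32 ≡ 140 (mod 353)
18^44 ≡ 42 (mod 353)
18^88 ≡ 352 (mod 353)
18^176 ≡ 1 (mod 353) ✓
The smallest such exponent is 176, so the order of 18 is 176.

176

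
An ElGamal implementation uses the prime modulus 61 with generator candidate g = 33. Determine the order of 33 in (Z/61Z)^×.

The order of 33 must divide φ(61) = 61 − 1 = 60 = 2^2 · 3 · 5.
Divisors of 60: 1, 2, 3, 4, 5, 6, 10, 12, 15, 20, 30, 60.
Evaluate successive powers at the divisors of 60:
33^1 ≡ 33 (mod 61)
33^2 ≡ 52 (mod 61)
33^3 ≡ 8 (mod 61)
33^4 ≡ 20 (mod 61)
33^5 ≡ 50 (mod 61)
33^6 ≡ 3 (mod 61)
33^10 ≡ 60 (mod 61)
33^12 ≡ 9 (mod 61)
33^15 ≡ 11 (mod 61)
33^20 ≡ 1 (mod 61) ✓
Hence ord(33) = 20.

20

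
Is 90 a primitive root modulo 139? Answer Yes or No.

φ(139) = 139 − 1 = 138 = 2 · 3 · 23.
Test 90^(138/q) mod 139 for each prime factor q of 138:
90^69 ≡ 138 (mod 139)  [q = 2: ≢ 1 ✓]
90^46 ≡ 96 (mod 139)  [q = 3: ≢ 1 ✓]
90^6 ≡ 106 (mod 139)  [q = 23: ≢ 1 ✓]
All checks pass, so 90 has order 138 and is a primitive root modulo 139.

Yes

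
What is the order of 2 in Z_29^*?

Since 2 ∈ (Z/29Z)^×, its order divides φ(29) = 29 − 1 = 28 = 2^2 · 7.
Divisors of 28: 1, 2, 4, 7, 14, 28.
Compute 2^d (mod 29) for the divisors d until we hit 1:
2^1 ≡ 2 (mod 29)
2^2 ≡ 4 (mod 29)
2^4 ≡ 16 (mod 29)
2^7 ≡ 12 (mod 29)
2^14 ≡ 28 (mod 29)
2^28 ≡ 1 (mod 29) ✓
Hence ord(2) = 28.

28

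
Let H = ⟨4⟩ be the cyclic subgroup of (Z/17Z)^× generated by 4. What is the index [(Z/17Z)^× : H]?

4

The order of 4 must divide φ(17) = 17 − 1 = 16 = 2^4.
Divisors of 16: 1, 2, 4, 8, 16.
Compute 4^d (mod 17) for the divisors d until we hit 1:
4^1 ≡ 4 (mod 17)
4^2 ≡ 16 (mod 17)
4^4 ≡ 1 (mod 17) ✓
Thus |⟨4⟩| = ord(4) = 4.
The index is φ(17) / ord(4) = 16 / 4 = 4.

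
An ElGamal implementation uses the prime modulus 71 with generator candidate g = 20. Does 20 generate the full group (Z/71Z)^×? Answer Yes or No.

No

φ(71) = 71 − 1 = 70 = 2 · 5 · 7.
It suffices to check that the order of 20 is not a proper divisor of 70: compute 20^(70/q) for q ∈ {2, 5, 7}.
20^35 ≡ 1 (mod 71)  [q = 2: ≡ 1 ✗]
20^14 ≡ 1 (mod 71)  [q = 5: ≡ 1 ✗]
20^10 ≡ 48 (mod 71)  [q = 7: ≢ 1 ✓]
The check at q = 2 fails, so 20 generates a proper subgroup.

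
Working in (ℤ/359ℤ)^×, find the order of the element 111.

The order of 111 must divide φ(359) = 359 − 1 = 358 = 2 · 179.
Divisors of 358: 1, 2, 179, 358.
Check 111^d mod 359 for each divisor in increasing order:
111^1 ≡ 111 (mod 359)
111^2 ≡ 115 (mod 359)
111^179 ≡ 1 (mod 359) ✓
Hence ord(111) = 179.

179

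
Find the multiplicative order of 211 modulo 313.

By Lagrange's theorem, ord_313(211) divides φ(313) = 313 − 1 = 312 = 2^3 · 3 · 13.
Divisors of 312: 1, 2, 3, 4, 6, 8, 12, 13, 24, 26, 39, 52, 78, 104, 156, 312.
Compute 211^d (mod 313) for the divisors d until we hit 1:
211^1 ≡ 211
211^2 ≡ 75
211^3 ≡ 175
211^4 ≡ 304
211^6 ≡ 264
211^8 ≡ 81
211^12 ≡ 210
211^13 ≡ 177
211^24 ≡ 280
211^26 ≡ 29
211^39 ≡ 125
211^52 ≡ 215
211^78 ≡ 288
211^104 ≡ 214
211^156 ≡ 312
211^312 ≡ 1
Therefore the multiplicative order of 211 modulo 313 is 312.

312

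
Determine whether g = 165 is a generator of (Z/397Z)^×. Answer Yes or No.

Yes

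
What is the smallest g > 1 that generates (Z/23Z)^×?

5

φ(23) = 23 − 1 = 22 = 2 · 11.
Test candidates g = 2, 3, … against the prime factors q ∈ {2, 11} of φ(23): g is a generator iff g^(22/q) ≢ 1 for every such q.
g = 2: 2^11 ≡ 1 — hits 1, so not a primitive root.
g = 3: 3^11 ≡ 1 — hits 1, so not a primitive root.
g = 4: 4^11 ≡ 1 — hits 1, so not a primitive root.
g = 5: 5^11 ≡ 22; 5^2 ≡ 2 — none is 1, so 5 is a primitive root.
So 5 is the smallest generator of (Z/23Z)^×.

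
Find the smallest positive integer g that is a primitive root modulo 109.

φ(109) = 109 − 1 = 108 = 2^2 · 3^3.
Test candidates g = 2, 3, … against the prime factors q ∈ {2, 3} of φ(109): g is a generator iff g^(108/q) ≢ 1 for every such q.
g = 2: 2^54 ≡ 108; 2^36 ≡ 1 — hits 1, so not a primitive root.
g = 3: 3^54 ≡ 1 — hits 1, so not a primitive root.
g = 4: 4^54 ≡ 1 — hits 1, so not a primitive root.
g = 5: 5^54 ≡ 1 — hits 1, so not a primitive root.
g = 6: 6^54 ≡ 108; 6^36 ≡ 63 — none is 1, so 6 is a primitive root.
Hence the least primitive root of 109 is 6.

6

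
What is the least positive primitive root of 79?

3

φ(79) = 79 − 1 = 78 = 2 · 3 · 13.
Test candidates g = 2, 3, … against the prime factors q ∈ {2, 3, 13} of φ(79): g is a generator iff g^(78/q) ≢ 1 for every such q.
g = 2: 2^39 ≡ 1 — hits 1, so not a primitive root.
g = 3: 3^39 ≡ 78; 3^26 ≡ 23; 3^6 ≡ 18 — none is 1, so 3 is a primitive root.
Hence the least primitive root of 79 is 3.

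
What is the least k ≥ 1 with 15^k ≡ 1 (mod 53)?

13

ord(15) | φ(53) = 53 − 1 = 52 = 2^2 · 13.
Divisors of 52: 1, 2, 4, 13, 26, 52.
Evaluate successive powers at the divisors of 52:
15^1 ≡ 15 (mod 53)
15^2 ≡ 13 (mod 53)
15^4 ≡ 10 (mod 53)
15^13 ≡ 1 (mod 53) ✓
Therefore the multiplicative order of 15 modulo 53 is 13.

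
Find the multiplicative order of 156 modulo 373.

62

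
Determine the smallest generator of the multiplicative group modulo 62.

3

φ(62) = φ(2)·φ(31) = 1·30 = 30 = 2 · 3 · 5.
Test candidates g = 2, 3, … against the prime factors q ∈ {2, 3, 5} of φ(62): g is a generator iff g^(30/q) ≢ 1 for every such q.
g = 2: gcd(2, 62) = 2 > 1, not a unit — skip.
g = 3: 3^15 ≡ 61; 3^10 ≡ 25; 3^6 ≡ 47 — none is 1, so 3 is a primitive root.
The smallest primitive root modulo 62 is 3.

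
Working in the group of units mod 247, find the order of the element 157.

The order of 157 must divide φ(247) = φ(13·19) = (13−1)·(19−1) = 12·18 = 216 = 2^3 · 3^3.
Divisors of 216: 1, 2, 3, 4, 6, 8, 9, 12, 18, 24, 27, 36, 54, 72, 108, 216.
Check 157^d mod 247 for each divisor in increasing order:
157^1 ≡ 157 (mod 247)
157^2 ≡ 196 (mod 247)
157^3 ≡ 144 (mod 247)
157^4 ≡ 131 (mod 247)
157^6 ≡ 235 (mod 247)
157^8 ≡ 118 (mod 247)
157^9 ≡ 1 (mod 247) ✓
The smallest such exponent is 9, so the order of 157 is 9.

9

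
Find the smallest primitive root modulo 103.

5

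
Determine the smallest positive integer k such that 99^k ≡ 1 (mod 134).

66

The order of 99 must divide φ(134) = φ(2)·φ(67) = 1·66 = 66 = 2 · 3 · 11.
Divisors of 66: 1, 2, 3, 6, 11, 22, 33, 66.
Test each divisor d:
99^1 ≡ 99 (mod 134)
99^2 ≡ 19 (mod 134)
99^3 ≡ 5 (mod 134)
99^6 ≡ 25 (mod 134)
99^11 ≡ 97 (mod 134)
99^22 ≡ 29 (mod 134)
99^33 ≡ 133 (mod 134)
99^66 ≡ 1 (mod 134) ✓
Hence ord(99) = 66.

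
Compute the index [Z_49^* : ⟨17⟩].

1

By Lagrange's theorem, ord_49(17) divides φ(49) = φ(7^2) = 7·(7−1) = 42 = 2 · 3 · 7.
Divisors of 42: 1, 2, 3, 6, 7, 14, 21, 42.
Test each divisor d:
17^1 ≡ 17 (mod 49)
17^2 ≡ 44 (mod 49)
17^3 ≡ 13 (mod 49)
17^6 ≡ 22 (mod 49)
17^7 ≡ 31 (mod 49)
17^14 ≡ 30 (mod 49)
17^21 ≡ 48 (mod 49)
17^42 ≡ 1 (mod 49) ✓
The order of 17 is 42, so the subgroup it generates has 42 elements.
[(Z/49Z)^× : ⟨17⟩] = 42/42 = 1.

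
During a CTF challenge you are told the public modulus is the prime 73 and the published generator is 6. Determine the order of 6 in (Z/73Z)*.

36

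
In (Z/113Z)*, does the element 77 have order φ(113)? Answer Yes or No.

No

φ(113) = 113 − 1 = 112 = 2^4 · 7.
77 is a primitive root mod 113 iff 77^(φ(113)/q) ≢ 1 for every prime q | φ(113), i.e. q ∈ {2, 7}.
77^56 ≡ 1 (mod 113)  [q = 2: ≡ 1 ✗]
77^16 ≡ 109 (mod 113)  [q = 7: ≢ 1 ✓]
Since 77^56 ≡ 1, the order of 77 divides 56 < 112, so 77 is not a primitive root.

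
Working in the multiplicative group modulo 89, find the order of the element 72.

44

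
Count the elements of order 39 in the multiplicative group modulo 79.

φ(79) = 79 − 1 = 78 = 2 · 3 · 13.
Since (Z/79Z)^× is cyclic of order 78, the number of elements of order d is φ(d) when d | 78 and 0 otherwise.
39 = 3 · 13 divides 78, and φ(39) = 24.

24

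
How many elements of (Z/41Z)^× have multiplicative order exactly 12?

0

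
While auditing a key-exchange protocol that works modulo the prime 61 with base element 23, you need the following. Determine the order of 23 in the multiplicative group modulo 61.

20

The order of 23 must divide φ(61) = 61 − 1 = 60 = 2^2 · 3 · 5.
Divisors of 60: 1, 2, 3, 4, 5, 6, 10, 12, 15, 20, 30, 60.
Test each divisor d:
23^1 ≡ 23 (mod 61)
23^2 ≡ 41 (mod 61)
23^3 ≡ 28 (mod 61)
23^4 ≡ 34 (mod 61)
23^5 ≡ 50 (mod 61)
23^6 ≡ 52 (mod 61)
23^10 ≡ 60 (mod 61)
23^12 ≡ 20 (mod 61)
23^15 ≡ 11 (mod 61)
23^20 ≡ 1 (mod 61) ✓
The smallest such exponent is 20, so the order of 23 is 20.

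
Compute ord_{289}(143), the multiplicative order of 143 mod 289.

The order of 143 must divide φ(289) = φ(17^2) = 17·(17−1) = 272 = 2^4 · 17.
Divisors of 272: 1, 2, 4, 8, 16, 17, 34, 68, 136, 272.
Check 143^d mod 289 for each divisor in increasing order:
143^1 ≡ 143 (mod 289)
143^2 ≡ 219 (mod 289)
143^4 ≡ 276 (mod 289)
143^8 ≡ 169 (mod 289)
143^16 ≡ 239 (mod 289)
143^17 ≡ 75 (mod 289)
143^34 ≡ 134 (mod 289)
143^68 ≡ 38 (mod 289)
143^136 ≡ 288 (mod 289)
143^272 ≡ 1 (mod 289) ✓
The smallest such exponent is 272, so the order of 143 is 272.

272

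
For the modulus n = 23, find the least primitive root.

φ(23) = 23 − 1 = 22 = 2 · 11.
Test candidates g = 2, 3, … against the prime factors q ∈ {2, 11} of φ(23): g is a generator iff g^(22/q) ≢ 1 for every such q.
g = 2: 2^11 ≡ 1 — hits 1, so not a primitive root.
g = 3: 3^11 ≡ 1 — hits 1, so not a primitive root.
g = 4: 4^11 ≡ 1 — hits 1, so not a primitive root.
g = 5: 5^11 ≡ 22; 5^2 ≡ 2 — none is 1, so 5 is a primitive root.
The smallest primitive root modulo 23 is 5.

5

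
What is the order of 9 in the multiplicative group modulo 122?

5

The order of 9 must divide φ(122) = φ(2)·φ(61) = 1·60 = 60 = 2^2 · 3 · 5.
Divisors of 60: 1, 2, 3, 4, 5, 6, 10, 12, 15, 20, 30, 60.
Check 9^d mod 122 for each divisor in increasing order:
9^1 ≡ 9 (mod 122)
9^2 ≡ 81 (mod 122)
9^3 ≡ 119 (mod 122)
9^4 ≡ 95 (mod 122)
9^5 ≡ 1 (mod 122) ✓
Hence ord(9) = 5.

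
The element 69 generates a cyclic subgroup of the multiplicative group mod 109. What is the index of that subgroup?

1

Since 69 ∈ (Z/109Z)^×, its order divides φ(109) = 109 − 1 = 108 = 2^2 · 3^3.
Divisors of 108: 1, 2, 3, 4, 6, 9, 12, 18, 27, 36, 54, 108.
Test each divisor d:
69^1 ≡ 69 (mod 109)
69^2 ≡ 74 (mod 109)
69^3 ≡ 92 (mod 109)
69^4 ≡ 26 (mod 109)
69^6 ≡ 71 (mod 109)
69^9 ≡ 101 (mod 109)
69^12 ≡ 27 (mod 109)
69^18 ≡ 64 (mod 109)
69^27 ≡ 33 (mod 109)
69^36 ≡ 63 (mod 109)
69^54 ≡ 108 (mod 109)
69^108 ≡ 1 (mod 109) ✓
The order of 69 is 108, so the subgroup it generates has 108 elements.
[(Z/109Z)^× : ⟨69⟩] = 108/108 = 1.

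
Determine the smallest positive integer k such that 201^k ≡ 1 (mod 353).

176

ord(201) | φ(353) = 353 − 1 = 352 = 2^5 · 11.
Divisors of 352: 1, 2, 4, 8, 11, 16, 22, 32, 44, 88, 176, 352.
Evaluate successive powers at the divisors of 352:
201^1 ≡ 201
201^2 ≡ 159
201^4 ≡ 218
201^8 ≡ 222
201^11 ≡ 304
201^16 ≡ 217
201^22 ≡ 283
201^32 ≡ 140
201^44 ≡ 311
201^88 ≡ 352
201^176 ≡ 1
Therefore the multiplicative order of 201 modulo 353 is 176.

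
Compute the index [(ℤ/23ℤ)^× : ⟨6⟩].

2

Since 6 ∈ (Z/23Z)^×, its order divides φ(23) = 23 − 1 = 22 = 2 · 11.
Divisors of 22: 1, 2, 11, 22.
Check 6^d mod 23 for each divisor in increasing order:
6^1 ≡ 6 (mod 23)
6^2 ≡ 13 (mod 23)
6^11 ≡ 1 (mod 23) ✓
Thus |⟨6⟩| = ord(6) = 11.
Index = |(Z/23Z)^×| / |⟨6⟩| = 22 / 11 = 2.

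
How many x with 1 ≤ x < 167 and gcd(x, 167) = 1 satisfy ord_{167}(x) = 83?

82

φ(167) = 167 − 1 = 166 = 2 · 83.
Since (Z/167Z)^× is cyclic of order 166, the number of elements of order d is φ(d) when d | 166 and 0 otherwise.
83 | 166, and φ(83) = 83 − 1 = 82.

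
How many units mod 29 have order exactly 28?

12

φ(29) = 29 − 1 = 28 = 2^2 · 7.
Since (Z/29Z)^× is cyclic of order 28, the number of elements of order d is φ(d) when d | 28 and 0 otherwise.
28 = 2^2 · 7 divides 28, and φ(28) = 12.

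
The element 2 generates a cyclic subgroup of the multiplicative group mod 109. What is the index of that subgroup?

The order of 2 must divide φ(109) = 109 − 1 = 108 = 2^2 · 3^3.
Divisors of 108: 1, 2, 3, 4, 6, 9, 12, 18, 27, 36, 54, 108.
Compute 2^d (mod 109) for the divisors d until we hit 1:
2^1 ≡ 2
2^2 ≡ 4
2^3 ≡ 8
2^4 ≡ 16
2^6 ≡ 64
2^9 ≡ 76
2^12 ≡ 63
2^18 ≡ 108
2^27 ≡ 33
2^36 ≡ 1
Thus |⟨2⟩| = ord(2) = 36.
The index is φ(109) / ord(2) = 108 / 36 = 3.

3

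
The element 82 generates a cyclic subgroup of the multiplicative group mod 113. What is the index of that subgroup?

2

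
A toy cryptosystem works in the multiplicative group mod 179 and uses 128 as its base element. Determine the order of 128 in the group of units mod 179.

178

By Lagrange's theorem, ord_179(128) divides φ(179) = 179 − 1 = 178 = 2 · 89.
Divisors of 178: 1, 2, 89, 178.
Check 128^d mod 179 for each divisor in increasing order:
128^1 ≡ 128 (mod 179)
128^2 ≡ 95 (mod 179)
128^89 ≡ 178 (mod 179)
128^178 ≡ 1 (mod 179) ✓
Hence ord(128) = 178.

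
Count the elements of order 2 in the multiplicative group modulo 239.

φ(239) = 239 − 1 = 238 = 2 · 7 · 17.
Since (Z/239Z)^× is cyclic of order 238, the number of elements of order d is φ(d) when d | 238 and 0 otherwise.
2 | 238, and φ(2) = 2 − 1 = 1.

1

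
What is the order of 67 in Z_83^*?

82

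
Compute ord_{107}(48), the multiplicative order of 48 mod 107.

Since 48 ∈ (Z/107Z)^×, its order divides φ(107) = 107 − 1 = 106 = 2 · 53.
Divisors of 106: 1, 2, 53, 106.
Test each divisor d:
48^1 ≡ 48
48^2 ≡ 57
48^53 ≡ 1
The smallest such exponent is 53, so the order of 48 is 53.

53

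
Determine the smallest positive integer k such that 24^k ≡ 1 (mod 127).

18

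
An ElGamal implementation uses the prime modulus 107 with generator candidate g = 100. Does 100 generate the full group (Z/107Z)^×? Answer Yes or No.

No

φ(107) = 107 − 1 = 106 = 2 · 53.
Test 100^(106/q) mod 107 for each prime factor q of 106:
100^53 ≡ 1 (mod 107)  [q = 2: ≡ 1 ✗]
100^2 ≡ 49 (mod 107)  [q = 53: ≢ 1 ✓]
The check at q = 2 fails, so 100 generates a proper subgroup.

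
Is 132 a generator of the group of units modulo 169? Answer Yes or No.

Yes

φ(169) = φ(13^2) = 13·(13−1) = 156 = 2^2 · 3 · 13.
An element g generates (Z/169Z)^× iff g^(156/q) ≢ 1 (mod 169) for each prime q ∈ {2, 3, 13}.
132^78 ≡ 168 (mod 169)  [q = 2: ≢ 1 ✓]
132^52 ≡ 146 (mod 169)  [q = 3: ≢ 1 ✓]
132^12 ≡ 144 (mod 169)  [q = 13: ≢ 1 ✓]
None equal 1, so ord_169(132) = 156: 132 is a primitive root.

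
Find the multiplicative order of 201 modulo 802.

200

By Lagrange's theorem, ord_802(201) divides φ(802) = φ(2)·φ(401) = 1·400 = 400 = 2^4 · 5^2.
Divisors of 400: 1, 2, 4, 5, 8, 10, 16, 20, 25, 40, 50, 80, 100, 200, 400.
Evaluate successive powers at the divisors of 400:
201^1 ≡ 201 (mod 802)
201^2 ≡ 301 (mod 802)
201^4 ≡ 777 (mod 802)
201^5 ≡ 589 (mod 802)
201^8 ≡ 625 (mod 802)
201^10 ≡ 457 (mod 802)
201^16 ≡ 51 (mod 802)
201^20 ≡ 329 (mod 802)
201^25 ≡ 499 (mod 802)
201^40 ≡ 773 (mod 802)
201^50 ≡ 381 (mod 802)
201^80 ≡ 39 (mod 802)
201^100 ≡ 801 (mod 802)
201^200 ≡ 1 (mod 802) ✓
The smallest such exponent is 200, so the order of 201 is 200.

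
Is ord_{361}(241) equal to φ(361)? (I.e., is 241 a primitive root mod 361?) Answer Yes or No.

Yes

φ(361) = φ(19^2) = 19·(19−1) = 342 = 2 · 3^2 · 19.
An element g generates (Z/361Z)^× iff g^(342/q) ≢ 1 (mod 361) for each prime q ∈ {2, 3, 19}.
241^171 ≡ 360 (mod 361)  [q = 2: ≢ 1 ✓]
241^114 ≡ 68 (mod 361)  [q = 3: ≢ 1 ✓]
241^18 ≡ 20 (mod 361)  [q = 19: ≢ 1 ✓]
All checks pass, so 241 has order 342 and is a primitive root modulo 361.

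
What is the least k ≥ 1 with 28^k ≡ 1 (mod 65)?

12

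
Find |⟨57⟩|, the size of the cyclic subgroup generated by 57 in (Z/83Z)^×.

The order of 57 must divide φ(83) = 83 − 1 = 82 = 2 · 41.
Divisors of 82: 1, 2, 41, 82.
Check 57^d mod 83 for each divisor in increasing order:
57^1 ≡ 57
57^2 ≡ 12
57^41 ≡ 82
57^82 ≡ 1
So ord_83(57) = 82.

82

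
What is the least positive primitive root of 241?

φ(241) = 241 − 1 = 240 = 2^4 · 3 · 5.
g is a primitive root iff g^(240/q) ≢ 1 (mod 241) for each prime q ∈ {2, 3, 5}.
g = 2: 2^120 ≡ 1 — hits 1, so not a primitive root.
g = 3: 3^120 ≡ 1 — hits 1, so not a primitive root.
g = 4: 4^120 ≡ 1 — hits 1, so not a primitive root.
g = 5: 5^120 ≡ 1 — hits 1, so not a primitive root.
g = 6: 6^120 ≡ 1 — hits 1, so not a primitive root.
g = 7: 7^120 ≡ 240; 7^80 ≡ 15; 7^48 ≡ 91 — none is 1, so 7 is a primitive root.
So 7 is the smallest generator of (Z/241Z)^×.

7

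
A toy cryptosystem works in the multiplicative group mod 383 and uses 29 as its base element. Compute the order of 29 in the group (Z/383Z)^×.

191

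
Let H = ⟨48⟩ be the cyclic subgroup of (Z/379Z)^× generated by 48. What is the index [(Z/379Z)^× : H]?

3

By Lagrange's theorem, ord_379(48) divides φ(379) = 379 − 1 = 378 = 2 · 3^3 · 7.
Divisors of 378: 1, 2, 3, 6, 7, 9, 14, 18, 21, 27, 42, 54, 63, 126, 189, 378.
Check 48^d mod 379 for each divisor in increasing order:
48^1 ≡ 48 (mod 379)
48^2 ≡ 30 (mod 379)
48^3 ≡ 303 (mod 379)
48^6 ≡ 91 (mod 379)
48^7 ≡ 199 (mod 379)
48^9 ≡ 285 (mod 379)
48^14 ≡ 185 (mod 379)
48^18 ≡ 119 (mod 379)
48^21 ≡ 52 (mod 379)
48^27 ≡ 184 (mod 379)
48^42 ≡ 51 (mod 379)
48^54 ≡ 125 (mod 379)
48^63 ≡ 378 (mod 379)
48^126 ≡ 1 (mod 379) ✓
Thus |⟨48⟩| = ord(48) = 126.
The index is φ(379) / ord(48) = 378 / 126 = 3.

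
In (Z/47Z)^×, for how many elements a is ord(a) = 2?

1

φ(47) = 47 − 1 = 46 = 2 · 23.
(Z/47Z)^× is cyclic (|G| = 46); a cyclic group of order m has exactly φ(d) elements of each order d | m, and none otherwise.
2 | 46, and φ(2) = 2 − 1 = 1.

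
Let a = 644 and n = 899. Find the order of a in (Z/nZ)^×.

210

ord(644) | φ(899) = φ(29·31) = (29−1)·(31−1) = 28·30 = 840 = 2^3 · 3 · 5 · 7.
Divisors of 840: 1, 2, 3, 4, 5, 6, 7, 8, 10, 12, 14, 15, 20, 21, 24, 28, 30, 35, 40, 42, 56, 60, 70, 84, 105, 120, 140, 168, 210, 280, 420, 840.
Check 644^d mod 899 for each divisor in increasing order:
644^1 ≡ 644 (mod 899)
644^2 ≡ 297 (mod 899)
644^3 ≡ 680 (mod 899)
644^4 ≡ 107 (mod 899)
644^5 ≡ 584 (mod 899)
644^6 ≡ 314 (mod 899)
644^7 ≡ 840 (mod 899)
644^8 ≡ 661 (mod 899)
644^10 ≡ 335 (mod 899)
644^12 ≡ 605 (mod 899)
644^14 ≡ 784 (mod 899)
644^15 ≡ 557 (mod 899)
644^20 ≡ 749 (mod 899)
644^21 ≡ 492 (mod 899)
644^24 ≡ 132 (mod 899)
644^28 ≡ 639 (mod 899)
644^30 ≡ 94 (mod 899)
644^35 ≡ 57 (mod 899)
644^40 ≡ 25 (mod 899)
644^42 ≡ 233 (mod 899)
644^56 ≡ 175 (mod 899)
644^60 ≡ 745 (mod 899)
644^70 ≡ 552 (mod 899)
644^84 ≡ 349 (mod 899)
644^105 ≡ 898 (mod 899)
644^120 ≡ 342 (mod 899)
644^140 ≡ 842 (mod 899)
644^168 ≡ 436 (mod 899)
644^210 ≡ 1 (mod 899) ✓
The smallest such exponent is 210, so the order of 644 is 210.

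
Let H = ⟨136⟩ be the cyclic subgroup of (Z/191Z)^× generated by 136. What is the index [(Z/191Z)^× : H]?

By Lagrange's theorem, ord_191(136) divides φ(191) = 191 − 1 = 190 = 2 · 5 · 19.
Divisors of 190: 1, 2, 5, 10, 19, 38, 95, 190.
Evaluate successive powers at the divisors of 190:
136^1 ≡ 136 (mod 191)
136^2 ≡ 160 (mod 191)
136^5 ≡ 52 (mod 191)
136^10 ≡ 30 (mod 191)
136^19 ≡ 1 (mod 191) ✓
So ord_191(136) = 19, hence |⟨136⟩| = 19.
Index = |(Z/191Z)^×| / |⟨136⟩| = 190 / 19 = 10.

10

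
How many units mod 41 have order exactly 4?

φ(41) = 41 − 1 = 40 = 2^3 · 5.
Since (Z/41Z)^× is cyclic of order 40, the number of elements of order d is φ(d) when d | 40 and 0 otherwise.
4 = 2^2 divides 40, and φ(4) = 2.

2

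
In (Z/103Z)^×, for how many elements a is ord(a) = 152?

0

φ(103) = 103 − 1 = 102 = 2 · 3 · 17.
In a cyclic group of order 102, there are φ(d) elements of order d for each divisor d of 102, and zero for non-divisors.
Since 152 ∤ 102, the count is 0.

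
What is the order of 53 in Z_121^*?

55

By Lagrange's theorem, ord_121(53) divides φ(121) = φ(11^2) = 11·(11−1) = 110 = 2 · 5 · 11.
Divisors of 110: 1, 2, 5, 10, 11, 22, 55, 110.
Check 53^d mod 121 for each divisor in increasing order:
53^1 ≡ 53
53^2 ≡ 26
53^5 ≡ 12
53^10 ≡ 23
53^11 ≡ 9
53^22 ≡ 81
53^55 ≡ 1
Hence ord(53) = 55.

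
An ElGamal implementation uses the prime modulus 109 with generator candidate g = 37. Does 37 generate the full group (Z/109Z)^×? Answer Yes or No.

Yes

φ(109) = 109 − 1 = 108 = 2^2 · 3^3.
It suffices to check that the order of 37 is not a proper divisor of 108: compute 37^(108/q) for q ∈ {2, 3}.
37^54 ≡ 108 (mod 109)  [q = 2: ≢ 1 ✓]
37^36 ≡ 45 (mod 109)  [q = 3: ≢ 1 ✓]
None equal 1, so ord_109(37) = 108: 37 is a primitive root.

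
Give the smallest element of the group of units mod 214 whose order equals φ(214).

5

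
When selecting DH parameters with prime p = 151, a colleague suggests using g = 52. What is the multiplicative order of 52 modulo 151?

150

ord(52) | φ(151) = 151 − 1 = 150 = 2 · 3 · 5^2.
Divisors of 150: 1, 2, 3, 5, 6, 10, 15, 25, 30, 50, 75, 150.
Evaluate successive powers at the divisors of 150:
52^1 ≡ 52
52^2 ≡ 137
52^3 ≡ 27
52^5 ≡ 75
52^6 ≡ 125
52^10 ≡ 38
52^15 ≡ 132
52^25 ≡ 33
52^30 ≡ 59
52^50 ≡ 32
52^75 ≡ 150
52^150 ≡ 1
The smallest such exponent is 150, so the order of 52 is 150.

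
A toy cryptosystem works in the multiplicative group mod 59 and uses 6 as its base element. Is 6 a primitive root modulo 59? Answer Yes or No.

Yes

φ(59) = 59 − 1 = 58 = 2 · 29.
Test 6^(58/q) mod 59 for each prime factor q of 58:
6^29 ≡ 58 (mod 59)  [q = 2: ≢ 1 ✓]
6^2 ≡ 36 (mod 59)  [q = 29: ≢ 1 ✓]
None equal 1, so ord_59(6) = 58: 6 is a primitive root.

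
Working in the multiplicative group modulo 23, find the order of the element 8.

11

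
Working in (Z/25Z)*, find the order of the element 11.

By Lagrange's theorem, ord_25(11) divides φ(25) = φ(5^2) = 5·(5−1) = 20 = 2^2 · 5.
Divisors of 20: 1, 2, 4, 5, 10, 20.
Check 11^d mod 25 for each divisor in increasing order:
11^1 ≡ 11 (mod 25)
11^2 ≡ 21 (mod 25)
11^4 ≡ 16 (mod 25)
11^5 ≡ 1 (mod 25) ✓
Hence ord(11) = 5.

5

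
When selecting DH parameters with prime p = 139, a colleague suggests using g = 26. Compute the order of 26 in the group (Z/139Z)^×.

138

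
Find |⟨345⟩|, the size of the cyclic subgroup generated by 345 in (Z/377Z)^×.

By Lagrange's theorem, ord_377(345) divides φ(377) = φ(13·29) = (13−1)·(29−1) = 12·28 = 336 = 2^4 · 3 · 7.
Divisors of 336: 1, 2, 3, 4, 6, 7, 8, 12, 14, 16, 21, 24, 28, 42, 48, 56, 84, 112, 168, 336.
Check 345^d mod 377 for each divisor in increasing order:
345^1 ≡ 345 (mod 377)
345^2 ≡ 270 (mod 377)
345^3 ≡ 31 (mod 377)
345^4 ≡ 139 (mod 377)
345^6 ≡ 207 (mod 377)
345^7 ≡ 162 (mod 377)
345^8 ≡ 94 (mod 377)
345^12 ≡ 248 (mod 377)
345^14 ≡ 231 (mod 377)
345^16 ≡ 165 (mod 377)
345^21 ≡ 99 (mod 377)
345^24 ≡ 53 (mod 377)
345^28 ≡ 204 (mod 377)
345^42 ≡ 376 (mod 377)
345^48 ≡ 170 (mod 377)
345^56 ≡ 146 (mod 377)
345^84 ≡ 1 (mod 377) ✓
Therefore the multiplicative order of 345 modulo 377 is 84.

84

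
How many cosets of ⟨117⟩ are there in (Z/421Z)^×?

1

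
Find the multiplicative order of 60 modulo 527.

Since 60 ∈ (Z/527Z)^×, its order divides φ(527) = φ(17·31) = (17−1)·(31−1) = 16·30 = 480 = 2^5 · 3 · 5.
Divisors of 480: 1, 2, 3, 4, 5, 6, 8, 10, 12, 15, 16, 20, 24, 30, 32, 40, 48, 60, 80, 96, 120, 160, 240, 480.
Check 60^d mod 527 for each divisor in increasing order:
60^1 ≡ 60 (mod 527)
60^2 ≡ 438 (mod 527)
60^3 ≡ 457 (mod 527)
60^4 ≡ 16 (mod 527)
60^5 ≡ 433 (mod 527)
60^6 ≡ 157 (mod 527)
60^8 ≡ 256 (mod 527)
60^10 ≡ 404 (mod 527)
60^12 ≡ 407 (mod 527)
60^15 ≡ 495 (mod 527)
60^16 ≡ 188 (mod 527)
60^20 ≡ 373 (mod 527)
60^24 ≡ 171 (mod 527)
60^30 ≡ 497 (mod 527)
60^32 ≡ 35 (mod 527)
60^40 ≡ 1 (mod 527) ✓
So ord_527(60) = 40.

40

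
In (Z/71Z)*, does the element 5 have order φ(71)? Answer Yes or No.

φ(71) = 71 − 1 = 70 = 2 · 5 · 7.
An element g generates (Z/71Z)^× iff g^(70/q) ≢ 1 (mod 71) for each prime q ∈ {2, 5, 7}.
5^35 ≡ 1 (mod 71)  [q = 2: ≡ 1 ✗]
5^14 ≡ 57 (mod 71)  [q = 5: ≢ 1 ✓]
5^10 ≡ 1 (mod 71)  [q = 7: ≡ 1 ✗]
The check at q = 2 fails, so 5 generates a proper subgroup.

No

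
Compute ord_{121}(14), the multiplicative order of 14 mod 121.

55

Since 14 ∈ (Z/121Z)^×, its order divides φ(121) = φ(11^2) = 11·(11−1) = 110 = 2 · 5 · 11.
Divisors of 110: 1, 2, 5, 10, 11, 22, 55, 110.
Evaluate successive powers at the divisors of 110:
14^1 ≡ 14 (mod 121)
14^2 ≡ 75 (mod 121)
14^5 ≡ 100 (mod 121)
14^10 ≡ 78 (mod 121)
14^11 ≡ 3 (mod 121)
14^22 ≡ 9 (mod 121)
14^55 ≡ 1 (mod 121) ✓
Therefore the multiplicative order of 14 modulo 121 is 55.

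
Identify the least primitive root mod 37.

φ(37) = 37 − 1 = 36 = 2^2 · 3^2.
Test candidates g = 2, 3, … against the prime factors q ∈ {2, 3} of φ(37): g is a generator iff g^(36/q) ≢ 1 for every such q.
g = 2: 2^18 ≡ 36; 2^12 ≡ 26 — none is 1, so 2 is a primitive root.
The smallest primitive root modulo 37 is 2.

2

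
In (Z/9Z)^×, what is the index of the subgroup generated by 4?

2

ord(4) | φ(9) = φ(3^2) = 3·(3−1) = 6 = 2 · 3.
Divisors of 6: 1, 2, 3, 6.
Compute 4^d (mod 9) for the divisors d until we hit 1:
4^1 ≡ 4 (mod 9)
4^2 ≡ 7 (mod 9)
4^3 ≡ 1 (mod 9) ✓
Thus |⟨4⟩| = ord(4) = 3.
[(Z/9Z)^× : ⟨4⟩] = 6/3 = 2.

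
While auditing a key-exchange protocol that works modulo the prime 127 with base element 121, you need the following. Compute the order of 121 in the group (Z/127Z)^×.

63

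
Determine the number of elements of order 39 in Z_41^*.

0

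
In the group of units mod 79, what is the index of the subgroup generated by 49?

The order of 49 must divide φ(79) = 79 − 1 = 78 = 2 · 3 · 13.
Divisors of 78: 1, 2, 3, 6, 13, 26, 39, 78.
Test each divisor d:
49^1 ≡ 49
49^2 ≡ 31
49^3 ≡ 18
49^6 ≡ 8
49^13 ≡ 55
49^26 ≡ 23
49^39 ≡ 1
So ord_79(49) = 39, hence |⟨49⟩| = 39.
Index = |(Z/79Z)^×| / |⟨49⟩| = 78 / 39 = 2.

2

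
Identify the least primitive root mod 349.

φ(349) = 349 − 1 = 348 = 2^2 · 3 · 29.
Test candidates g = 2, 3, … against the prime factors q ∈ {2, 3, 29} of φ(349): g is a generator iff g^(348/q) ≢ 1 for every such q.
g = 2: 2^174 ≡ 348; 2^116 ≡ 226; 2^12 ≡ 257 — none is 1, so 2 is a primitive root.
The smallest primitive root modulo 349 is 2.

2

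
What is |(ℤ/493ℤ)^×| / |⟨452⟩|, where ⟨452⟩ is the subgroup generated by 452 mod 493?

ord(452) | φ(493) = φ(17·29) = (17−1)·(29−1) = 16·28 = 448 = 2^6 · 7.
Divisors of 448: 1, 2, 4, 7, 8, 14, 16, 28, 32, 56, 64, 112, 224, 448.
Compute 452^d (mod 493) for the divisors d until we hit 1:
452^1 ≡ 452 (mod 493)
452^2 ≡ 202 (mod 493)
452^4 ≡ 378 (mod 493)
452^7 ≡ 447 (mod 493)
452^8 ≡ 407 (mod 493)
452^14 ≡ 144 (mod 493)
452^16 ≡ 1 (mod 493) ✓
So ord_493(452) = 16, hence |⟨452⟩| = 16.
The index is φ(493) / ord(452) = 448 / 16 = 28.

28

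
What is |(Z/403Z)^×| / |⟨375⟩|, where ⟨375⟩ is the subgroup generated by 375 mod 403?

ord(375) | φ(403) = φ(13·31) = (13−1)·(31−1) = 12·30 = 360 = 2^3 · 3^2 · 5.
Divisors of 360: 1, 2, 3, 4, 5, 6, 8, 9, 10, 12, 15, 18, 20, 24, 30, 36, 40, 45, 60, 72, 90, 120, 180, 360.
Check 375^d mod 403 for each divisor in increasing order:
375^1 ≡ 375 (mod 403)
375^2 ≡ 381 (mod 403)
375^3 ≡ 213 (mod 403)
375^4 ≡ 81 (mod 403)
375^5 ≡ 150 (mod 403)
375^6 ≡ 233 (mod 403)
375^8 ≡ 113 (mod 403)
375^9 ≡ 60 (mod 403)
375^10 ≡ 335 (mod 403)
375^12 ≡ 287 (mod 403)
375^15 ≡ 278 (mod 403)
375^18 ≡ 376 (mod 403)
375^20 ≡ 191 (mod 403)
375^24 ≡ 157 (mod 403)
375^30 ≡ 311 (mod 403)
375^36 ≡ 326 (mod 403)
375^40 ≡ 211 (mod 403)
375^45 ≡ 216 (mod 403)
375^60 ≡ 1 (mod 403) ✓
So ord_403(375) = 60, hence |⟨375⟩| = 60.
The index is φ(403) / ord(375) = 360 / 60 = 6.

6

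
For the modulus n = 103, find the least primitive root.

5

φ(103) = 103 − 1 = 102 = 2 · 3 · 17.
Test candidates g = 2, 3, … against the prime factors q ∈ {2, 3, 17} of φ(103): g is a generator iff g^(102/q) ≢ 1 for every such q.
g = 2: 2^51 ≡ 1 — hits 1, so not a primitive root.
g = 3: 3^51 ≡ 102; 3^34 ≡ 1 — hits 1, so not a primitive root.
g = 4: 4^51 ≡ 1 — hits 1, so not a primitive root.
g = 5: 5^51 ≡ 102; 5^34 ≡ 56; 5^6 ≡ 72 — none is 1, so 5 is a primitive root.
Hence the least primitive root of 103 is 5.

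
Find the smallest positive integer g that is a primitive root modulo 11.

2

φ(11) = 11 − 1 = 10 = 2 · 5.
Test candidates g = 2, 3, … against the prime factors q ∈ {2, 5} of φ(11): g is a generator iff g^(10/q) ≢ 1 for every such q.
g = 2: 2^5 ≡ 10; 2^2 ≡ 4 — none is 1, so 2 is a primitive root.
The smallest primitive root modulo 11 is 2.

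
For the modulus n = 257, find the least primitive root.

φ(257) = 257 − 1 = 256 = 2^8.
Test candidates g = 2, 3, … against the prime factors q ∈ {2} of φ(257): g is a generator iff g^(256/q) ≢ 1 for every such q.
g = 2: 2^128 ≡ 1 — hits 1, so not a primitive root.
g = 3: 3^128 ≡ 256 — none is 1, so 3 is a primitive root.
Hence the least primitive root of 257 is 3.

3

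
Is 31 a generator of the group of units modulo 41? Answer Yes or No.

No

φ(41) = 41 − 1 = 40 = 2^3 · 5.
An element g generates (Z/41Z)^× iff g^(40/q) ≢ 1 (mod 41) for each prime q ∈ {2, 5}.
31^20 ≡ 1 (mod 41)  [q = 2: ≡ 1 ✗]
31^8 ≡ 16 (mod 41)  [q = 5: ≢ 1 ✓]
31^20 ≡ 1 shows ord(31) | 20, strictly less than φ(41); not a primitive root.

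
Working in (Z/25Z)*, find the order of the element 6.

Since 6 ∈ (Z/25Z)^×, its order divides φ(25) = φ(5^2) = 5·(5−1) = 20 = 2^2 · 5.
Divisors of 20: 1, 2, 4, 5, 10, 20.
Test each divisor d:
6^1 ≡ 6 (mod 25)
6^2 ≡ 11 (mod 25)
6^4 ≡ 21 (mod 25)
6^5 ≡ 1 (mod 25) ✓
Therefore the multiplicative order of 6 modulo 25 is 5.

5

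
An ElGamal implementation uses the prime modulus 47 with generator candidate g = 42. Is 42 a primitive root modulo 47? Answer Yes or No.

No

φ(47) = 47 − 1 = 46 = 2 · 23.
It suffices to check that the order of 42 is not a proper divisor of 46: compute 42^(46/q) for q ∈ {2, 23}.
42^23 ≡ 1 (mod 47)  [q = 2: ≡ 1 ✗]
42^2 ≡ 25 (mod 47)  [q = 23: ≢ 1 ✓]
42^23 ≡ 1 shows ord(42) | 23, strictly less than φ(47); not a primitive root.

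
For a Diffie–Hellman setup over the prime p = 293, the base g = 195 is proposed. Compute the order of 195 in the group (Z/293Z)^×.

Since 195 ∈ (Z/293Z)^×, its order divides φ(293) = 293 − 1 = 292 = 2^2 · 73.
Divisors of 292: 1, 2, 4, 73, 146, 292.
Compute 195^d (mod 293) for the divisors d until we hit 1:
195^1 ≡ 195 (mod 293)
195^2 ≡ 228 (mod 293)
195^4 ≡ 123 (mod 293)
195^73 ≡ 138 (mod 293)
195^146 ≡ 292 (mod 293)
195^292 ≡ 1 (mod 293) ✓
So ord_293(195) = 292.

292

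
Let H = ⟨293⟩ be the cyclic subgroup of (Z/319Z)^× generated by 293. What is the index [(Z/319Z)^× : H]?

2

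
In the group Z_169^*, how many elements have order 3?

2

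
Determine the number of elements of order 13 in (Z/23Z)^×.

0

φ(23) = 23 − 1 = 22 = 2 · 11.
Since (Z/23Z)^× is cyclic of order 22, the number of elements of order d is φ(d) when d | 22 and 0 otherwise.
Since 13 ∤ 22, the count is 0.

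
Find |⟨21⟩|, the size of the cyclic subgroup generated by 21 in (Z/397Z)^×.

Since 21 ∈ (Z/397Z)^×, its order divides φ(397) = 397 − 1 = 396 = 2^2 · 3^2 · 11.
Divisors of 396: 1, 2, 3, 4, 6, 9, 11, 12, 18, 22, 33, 36, 44, 66, 99, 132, 198, 396.
Check 21^d mod 397 for each divisor in increasing order:
21^1 ≡ 21 (mod 397)
21^2 ≡ 44 (mod 397)
21^3 ≡ 130 (mod 397)
21^4 ≡ 348 (mod 397)
21^6 ≡ 226 (mod 397)
21^9 ≡ 2 (mod 397)
21^11 ≡ 88 (mod 397)
21^12 ≡ 260 (mod 397)
21^18 ≡ 4 (mod 397)
21^22 ≡ 201 (mod 397)
21^33 ≡ 220 (mod 397)
21^36 ≡ 16 (mod 397)
21^44 ≡ 304 (mod 397)
21^66 ≡ 363 (mod 397)
21^99 ≡ 63 (mod 397)
21^132 ≡ 362 (mod 397)
21^198 ≡ 396 (mod 397)
21^396 ≡ 1 (mod 397) ✓
So ord_397(21) = 396.

396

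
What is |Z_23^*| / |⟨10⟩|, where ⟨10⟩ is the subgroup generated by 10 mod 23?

1

ord(10) | φ(23) = 23 − 1 = 22 = 2 · 11.
Divisors of 22: 1, 2, 11, 22.
Check 10^d mod 23 for each divisor in increasing order:
10^1 ≡ 10 (mod 23)
10^2 ≡ 8 (mod 23)
10^11 ≡ 22 (mod 23)
10^22 ≡ 1 (mod 23) ✓
So ord_23(10) = 22, hence |⟨10⟩| = 22.
[(Z/23Z)^× : ⟨10⟩] = 22/22 = 1.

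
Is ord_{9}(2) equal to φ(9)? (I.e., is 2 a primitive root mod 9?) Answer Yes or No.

Yes

φ(9) = φ(3^2) = 3·(3−1) = 6 = 2 · 3.
2 is a primitive root mod 9 iff 2^(φ(9)/q) ≢ 1 for every prime q | φ(9), i.e. q ∈ {2, 3}.
2^3 ≡ 8 (mod 9)  [q = 2: ≢ 1 ✓]
2^2 ≡ 4 (mod 9)  [q = 3: ≢ 1 ✓]
Every test exponent gives a nontrivial residue, hence 2 generates the full group.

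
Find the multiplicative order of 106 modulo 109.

54

By Lagrange's theorem, ord_109(106) divides φ(109) = 109 − 1 = 108 = 2^2 · 3^3.
Divisors of 108: 1, 2, 3, 4, 6, 9, 12, 18, 27, 36, 54, 108.
Test each divisor d:
106^1 ≡ 106 (mod 109)
106^2 ≡ 9 (mod 109)
106^3 ≡ 82 (mod 109)
106^4 ≡ 81 (mod 109)
106^6 ≡ 75 (mod 109)
106^9 ≡ 46 (mod 109)
106^12 ≡ 66 (mod 109)
106^18 ≡ 45 (mod 109)
106^27 ≡ 108 (mod 109)
106^36 ≡ 63 (mod 109)
106^54 ≡ 1 (mod 109) ✓
The smallest such exponent is 54, so the order of 106 is 54.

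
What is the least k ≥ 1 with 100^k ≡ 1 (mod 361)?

171

ord(100) | φ(361) = φ(19^2) = 19·(19−1) = 342 = 2 · 3^2 · 19.
Divisors of 342: 1, 2, 3, 6, 9, 18, 19, 38, 57, 114, 171, 342.
Evaluate successive powers at the divisors of 342:
100^1 ≡ 100
100^2 ≡ 253
100^3 ≡ 30
100^6 ≡ 178
100^9 ≡ 286
100^18 ≡ 210
100^19 ≡ 62
100^38 ≡ 234
100^57 ≡ 68
100^114 ≡ 292
100^171 ≡ 1
Hence ord(100) = 171.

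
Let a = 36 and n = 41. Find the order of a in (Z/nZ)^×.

The order of 36 must divide φ(41) = 41 − 1 = 40 = 2^3 · 5.
Divisors of 40: 1, 2, 4, 5, 8, 10, 20, 40.
Test each divisor d:
36^1 ≡ 36 (mod 41)
36^2 ≡ 25 (mod 41)
36^4 ≡ 10 (mod 41)
36^5 ≡ 32 (mod 41)
36^8 ≡ 18 (mod 41)
36^10 ≡ 40 (mod 41)
36^20 ≡ 1 (mod 41) ✓
The smallest such exponent is 20, so the order of 36 is 20.

20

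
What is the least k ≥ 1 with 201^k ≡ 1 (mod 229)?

228

ord(201) | φ(229) = 229 − 1 = 228 = 2^2 · 3 · 19.
Divisors of 228: 1, 2, 3, 4, 6, 12, 19, 38, 57, 76, 114, 228.
Compute 201^d (mod 229) for the divisors d until we hit 1:
201^1 ≡ 201 (mod 229)
201^2 ≡ 97 (mod 229)
201^3 ≡ 32 (mod 229)
201^4 ≡ 20 (mod 229)
201^6 ≡ 108 (mod 229)
201^12 ≡ 214 (mod 229)
201^19 ≡ 18 (mod 229)
201^38 ≡ 95 (mod 229)
201^57 ≡ 107 (mod 229)
201^76 ≡ 94 (mod 229)
201^114 ≡ 228 (mod 229)
201^228 ≡ 1 (mod 229) ✓
So ord_229(201) = 228.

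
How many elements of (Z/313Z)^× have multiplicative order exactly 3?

φ(313) = 313 − 1 = 312 = 2^3 · 3 · 13.
Since (Z/313Z)^× is cyclic of order 312, the number of elements of order d is φ(d) when d | 312 and 0 otherwise.
3 | 312, and φ(3) = 3 − 1 = 2.

2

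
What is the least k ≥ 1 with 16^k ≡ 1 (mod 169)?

39

By Lagrange's theorem, ord_169(16) divides φ(169) = φ(13^2) = 13·(13−1) = 156 = 2^2 · 3 · 13.
Divisors of 156: 1, 2, 3, 4, 6, 12, 13, 26, 39, 52, 78, 156.
Check 16^d mod 169 for each divisor in increasing order:
16^1 ≡ 16
16^2 ≡ 87
16^3 ≡ 40
16^4 ≡ 133
16^6 ≡ 79
16^12 ≡ 157
16^13 ≡ 146
16^26 ≡ 22
16^39 ≡ 1
Therefore the multiplicative order of 16 modulo 169 is 39.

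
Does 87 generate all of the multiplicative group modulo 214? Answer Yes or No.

No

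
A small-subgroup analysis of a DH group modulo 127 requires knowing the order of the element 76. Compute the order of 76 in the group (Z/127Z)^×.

21

Since 76 ∈ (Z/127Z)^×, its order divides φ(127) = 127 − 1 = 126 = 2 · 3^2 · 7.
Divisors of 126: 1, 2, 3, 6, 7, 9, 14, 18, 21, 42, 63, 126.
Check 76^d mod 127 for each divisor in increasing order:
76^1 ≡ 76 (mod 127)
76^2 ≡ 61 (mod 127)
76^3 ≡ 64 (mod 127)
76^6 ≡ 32 (mod 127)
76^7 ≡ 19 (mod 127)
76^9 ≡ 16 (mod 127)
76^14 ≡ 107 (mod 127)
76^18 ≡ 2 (mod 127)
76^21 ≡ 1 (mod 127) ✓
Therefore the multiplicative order of 76 modulo 127 is 21.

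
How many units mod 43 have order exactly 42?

12

φ(43) = 43 − 1 = 42 = 2 · 3 · 7.
In a cyclic group of order 42, there are φ(d) elements of order d for each divisor d of 42, and zero for non-divisors.
42 = 2 · 3 · 7 divides 42, and φ(42) = 12.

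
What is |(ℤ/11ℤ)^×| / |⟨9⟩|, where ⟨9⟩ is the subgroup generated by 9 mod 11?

2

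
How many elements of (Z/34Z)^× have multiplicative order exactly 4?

2

φ(34) = φ(2)·φ(17) = 1·16 = 16 = 2^4.
In a cyclic group of order 16, there are φ(d) elements of order d for each divisor d of 16, and zero for non-divisors.
4 = 2^2 divides 16, and φ(4) = 2.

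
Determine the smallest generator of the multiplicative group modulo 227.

2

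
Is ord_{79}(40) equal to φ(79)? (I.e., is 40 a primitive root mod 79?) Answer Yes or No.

No

φ(79) = 79 − 1 = 78 = 2 · 3 · 13.
An element g generates (Z/79Z)^× iff g^(78/q) ≢ 1 (mod 79) for each prime q ∈ {2, 3, 13}.
40^39 ≡ 1 (mod 79)  [q = 2: ≡ 1 ✗]
40^26 ≡ 55 (mod 79)  [q = 3: ≢ 1 ✓]
40^6 ≡ 21 (mod 79)  [q = 13: ≢ 1 ✓]
The check at q = 2 fails, so 40 generates a proper subgroup.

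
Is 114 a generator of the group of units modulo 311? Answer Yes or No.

Yes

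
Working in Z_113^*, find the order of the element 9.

56

ord(9) | φ(113) = 113 − 1 = 112 = 2^4 · 7.
Divisors of 112: 1, 2, 4, 7, 8, 14, 16, 28, 56, 112.
Test each divisor d:
9^1 ≡ 9
9^2 ≡ 81
9^4 ≡ 7
9^7 ≡ 18
9^8 ≡ 49
9^14 ≡ 98
9^16 ≡ 28
9^28 ≡ 112
9^56 ≡ 1
The smallest such exponent is 56, so the order of 9 is 56.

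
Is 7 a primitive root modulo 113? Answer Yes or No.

No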